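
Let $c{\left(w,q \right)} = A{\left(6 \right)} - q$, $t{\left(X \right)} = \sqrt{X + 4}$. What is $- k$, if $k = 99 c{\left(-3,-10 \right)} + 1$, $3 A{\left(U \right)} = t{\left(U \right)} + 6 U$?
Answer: $-2179 - 33 \sqrt{10} \approx -2283.4$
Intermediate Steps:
$t{\left(X \right)} = \sqrt{4 + X}$
$A{\left(U \right)} = 2 U + \frac{\sqrt{4 + U}}{3}$ ($A{\left(U \right)} = \frac{\sqrt{4 + U} + 6 U}{3} = 2 U + \frac{\sqrt{4 + U}}{3}$)
$c{\left(w,q \right)} = 12 - q + \frac{\sqrt{10}}{3}$ ($c{\left(w,q \right)} = \left(2 \cdot 6 + \frac{\sqrt{4 + 6}}{3}\right) - q = \left(12 + \frac{\sqrt{10}}{3}\right) - q = 12 - q + \frac{\sqrt{10}}{3}$)
$k = 2179 + 33 \sqrt{10}$ ($k = 99 \left(12 - -10 + \frac{\sqrt{10}}{3}\right) + 1 = 99 \left(12 + 10 + \frac{\sqrt{10}}{3}\right) + 1 = 99 \left(22 + \frac{\sqrt{10}}{3}\right) + 1 = \left(2178 + 33 \sqrt{10}\right) + 1 = 2179 + 33 \sqrt{10} \approx 2283.4$)
$- k = - (2179 + 33 \sqrt{10}) = -2179 - 33 \sqrt{10}$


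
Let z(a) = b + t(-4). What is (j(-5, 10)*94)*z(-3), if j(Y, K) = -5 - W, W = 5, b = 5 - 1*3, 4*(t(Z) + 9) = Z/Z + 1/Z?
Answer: 25615/4 ≈ 6403.8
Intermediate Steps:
t(Z) = -35/4 + 1/(4*Z) (t(Z) = -9 + (Z/Z + 1/Z)/4 = -9 + (1 + 1/Z)/4 = -9 + (¼ + 1/(4*Z)) = -35/4 + 1/(4*Z))
b = 2 (b = 5 - 3 = 2)
j(Y, K) = -10 (j(Y, K) = -5 - 1*5 = -5 - 5 = -10)
z(a) = -109/16 (z(a) = 2 + (¼)*(1 - 35*(-4))/(-4) = 2 + (¼)*(-¼)*(1 + 140) = 2 + (¼)*(-¼)*141 = 2 - 141/16 = -109/16)
(j(-5, 10)*94)*z(-3) = -10*94*(-109/16) = -940*(-109/16) = 25615/4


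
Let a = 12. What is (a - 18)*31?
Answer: -186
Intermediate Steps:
(a - 18)*31 = (12 - 18)*31 = -6*31 = -186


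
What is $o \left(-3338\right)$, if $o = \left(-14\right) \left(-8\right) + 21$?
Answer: $-443954$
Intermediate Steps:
$o = 133$ ($o = 112 + 21 = 133$)
$o \left(-3338\right) = 133 \left(-3338\right) = -443954$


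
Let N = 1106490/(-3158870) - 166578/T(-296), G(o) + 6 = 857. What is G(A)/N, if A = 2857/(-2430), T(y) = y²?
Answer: -1070587219936/2832474885 ≈ -377.97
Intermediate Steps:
A = -2857/2430 (A = 2857*(-1/2430) = -2857/2430 ≈ -1.1757)
G(o) = 851 (G(o) = -6 + 857 = 851)
N = -2832474885/1258034336 (N = 1106490/(-3158870) - 166578/((-296)²) = 1106490*(-1/3158870) - 166578/87616 = -10059/28717 - 166578*1/87616 = -10059/28717 - 83289/43808 = -2832474885/1258034336 ≈ -2.2515)
G(A)/N = 851/(-2832474885/1258034336) = 851*(-1258034336/2832474885) = -1070587219936/2832474885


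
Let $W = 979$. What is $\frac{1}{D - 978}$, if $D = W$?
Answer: $1$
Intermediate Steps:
$D = 979$
$\frac{1}{D - 978} = \frac{1}{979 - 978} = 1^{-1} = 1$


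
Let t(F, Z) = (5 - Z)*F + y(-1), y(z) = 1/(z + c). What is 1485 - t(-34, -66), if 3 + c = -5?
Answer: 35092/9 ≈ 3899.1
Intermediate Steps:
c = -8 (c = -3 - 5 = -8)
y(z) = 1/(-8 + z) (y(z) = 1/(z - 8) = 1/(-8 + z))
t(F, Z) = -⅑ + F*(5 - Z) (t(F, Z) = (5 - Z)*F + 1/(-8 - 1) = F*(5 - Z) + 1/(-9) = F*(5 - Z) - ⅑ = -⅑ + F*(5 - Z))
1485 - t(-34, -66) = 1485 - (-⅑ + 5*(-34) - 1*(-34)*(-66)) = 1485 - (-⅑ - 170 - 2244) = 1485 - 1*(-21727/9) = 1485 + 21727/9 = 35092/9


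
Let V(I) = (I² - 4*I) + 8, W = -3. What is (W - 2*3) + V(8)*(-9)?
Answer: -369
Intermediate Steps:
V(I) = 8 + I² - 4*I
(W - 2*3) + V(8)*(-9) = (-3 - 2*3) + (8 + 8² - 4*8)*(-9) = (-3 - 6) + (8 + 64 - 32)*(-9) = -9 + 40*(-9) = -9 - 360 = -369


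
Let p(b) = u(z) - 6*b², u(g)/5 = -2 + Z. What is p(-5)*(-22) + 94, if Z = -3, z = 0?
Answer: 3944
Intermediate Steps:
u(g) = -25 (u(g) = 5*(-2 - 3) = 5*(-5) = -25)
p(b) = -25 - 6*b²
p(-5)*(-22) + 94 = (-25 - 6*(-5)²)*(-22) + 94 = (-25 - 6*25)*(-22) + 94 = (-25 - 150)*(-22) + 94 = -175*(-22) + 94 = 3850 + 94 = 3944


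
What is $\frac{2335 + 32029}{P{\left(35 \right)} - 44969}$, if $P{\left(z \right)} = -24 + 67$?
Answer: $- \frac{17182}{22463} \approx -0.7649$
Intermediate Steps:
$P{\left(z \right)} = 43$
$\frac{2335 + 32029}{P{\left(35 \right)} - 44969} = \frac{2335 + 32029}{43 - 44969} = \frac{34364}{-44926} = 34364 \left(- \frac{1}{44926}\right) = - \frac{17182}{22463}$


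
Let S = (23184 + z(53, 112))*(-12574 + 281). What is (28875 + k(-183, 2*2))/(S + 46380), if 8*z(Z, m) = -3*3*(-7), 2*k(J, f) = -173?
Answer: -230308/2280410715 ≈ -0.00010099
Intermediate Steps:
k(J, f) = -173/2 (k(J, f) = (½)*(-173) = -173/2)
z(Z, m) = 63/8 (z(Z, m) = (-3*3*(-7))/8 = (-9*(-7))/8 = (⅛)*63 = 63/8)
S = -2280781755/8 (S = (23184 + 63/8)*(-12574 + 281) = (185535/8)*(-12293) = -2280781755/8 ≈ -2.8510e+8)
(28875 + k(-183, 2*2))/(S + 46380) = (28875 - 173/2)/(-2280781755/8 + 46380) = 57577/(2*(-2280410715/8)) = (57577/2)*(-8/2280410715) = -230308/2280410715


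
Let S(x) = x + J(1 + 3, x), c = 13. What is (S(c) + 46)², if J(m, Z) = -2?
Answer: 3249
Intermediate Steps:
S(x) = -2 + x (S(x) = x - 2 = -2 + x)
(S(c) + 46)² = ((-2 + 13) + 46)² = (11 + 46)² = 57² = 3249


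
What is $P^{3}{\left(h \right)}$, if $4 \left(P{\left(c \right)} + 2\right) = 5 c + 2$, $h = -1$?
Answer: $- \frac{1331}{64} \approx -20.797$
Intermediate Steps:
$P{\left(c \right)} = - \frac{3}{2} + \frac{5 c}{4}$ ($P{\left(c \right)} = -2 + \frac{5 c + 2}{4} = -2 + \frac{2 + 5 c}{4} = -2 + \left(\frac{1}{2} + \frac{5 c}{4}\right) = - \frac{3}{2} + \frac{5 c}{4}$)
$P^{3}{\left(h \right)} = \left(- \frac{3}{2} + \frac{5}{4} \left(-1\right)\right)^{3} = \left(- \frac{3}{2} - \frac{5}{4}\right)^{3} = \left(- \frac{11}{4}\right)^{3} = - \frac{1331}{64}$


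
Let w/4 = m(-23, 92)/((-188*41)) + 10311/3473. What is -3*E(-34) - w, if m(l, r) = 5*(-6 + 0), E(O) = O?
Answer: 603050664/6692471 ≈ 90.109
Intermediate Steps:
m(l, r) = -30 (m(l, r) = 5*(-6) = -30)
w = 79581378/6692471 (w = 4*(-30/((-188*41)) + 10311/3473) = 4*(-30/(-7708) + 10311*(1/3473)) = 4*(-30*(-1/7708) + 10311/3473) = 4*(15/3854 + 10311/3473) = 4*(39790689/13384942) = 79581378/6692471 ≈ 11.891)
-3*E(-34) - w = -3*(-34) - 1*79581378/6692471 = 102 - 79581378/6692471 = 603050664/6692471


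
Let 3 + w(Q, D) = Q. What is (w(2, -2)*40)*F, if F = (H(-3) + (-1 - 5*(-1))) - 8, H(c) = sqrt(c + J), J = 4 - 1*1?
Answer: 160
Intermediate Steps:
J = 3 (J = 4 - 1 = 3)
w(Q, D) = -3 + Q
H(c) = sqrt(3 + c) (H(c) = sqrt(c + 3) = sqrt(3 + c))
F = -4 (F = (sqrt(3 - 3) + (-1 - 5*(-1))) - 8 = (sqrt(0) + (-1 + 5)) - 8 = (0 + 4) - 8 = 4 - 8 = -4)
(w(2, -2)*40)*F = ((-3 + 2)*40)*(-4) = -1*40*(-4) = -40*(-4) = 160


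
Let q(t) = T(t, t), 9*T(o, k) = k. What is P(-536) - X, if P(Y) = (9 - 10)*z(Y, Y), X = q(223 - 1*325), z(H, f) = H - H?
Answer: 34/3 ≈ 11.333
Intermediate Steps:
T(o, k) = k/9
q(t) = t/9
z(H, f) = 0
X = -34/3 (X = (223 - 1*325)/9 = (223 - 325)/9 = (⅑)*(-102) = -34/3 ≈ -11.333)
P(Y) = 0 (P(Y) = (9 - 10)*0 = -1*0 = 0)
P(-536) - X = 0 - 1*(-34/3) = 0 + 34/3 = 34/3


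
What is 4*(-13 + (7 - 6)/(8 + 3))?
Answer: -568/11 ≈ -51.636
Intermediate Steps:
4*(-13 + (7 - 6)/(8 + 3)) = 4*(-13 + 1/11) = 4*(-142/11) = -568/11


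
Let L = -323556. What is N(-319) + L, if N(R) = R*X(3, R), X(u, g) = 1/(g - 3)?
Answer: -104184713/322 ≈ -3.2356e+5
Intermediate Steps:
X(u, g) = 1/(-3 + g)
N(R) = R/(-3 + R)
N(-319) + L = -319/(-3 - 319) - 323556 = -319/(-322) - 323556 = -319*(-1/322) - 323556 = 319/322 - 323556 = -104184713/322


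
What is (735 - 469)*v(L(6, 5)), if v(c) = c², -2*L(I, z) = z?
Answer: 3325/2 ≈ 1662.5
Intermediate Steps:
L(I, z) = -z/2
(735 - 469)*v(L(6, 5)) = (735 - 469)*(-½*5)² = 266*(-5/2)² = 266*(25/4) = 3325/2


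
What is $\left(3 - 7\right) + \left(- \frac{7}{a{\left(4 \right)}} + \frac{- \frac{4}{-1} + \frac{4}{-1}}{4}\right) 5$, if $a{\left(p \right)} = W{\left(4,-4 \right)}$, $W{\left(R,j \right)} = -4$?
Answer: $\frac{19}{4} \approx 4.75$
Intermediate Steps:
$a{\left(p \right)} = -4$
$\left(3 - 7\right) + \left(- \frac{7}{a{\left(4 \right)}} + \frac{- \frac{4}{-1} + \frac{4}{-1}}{4}\right) 5 = \left(3 - 7\right) + \left(- \frac{7}{-4} + \frac{- \frac{4}{-1} + \frac{4}{-1}}{4}\right) 5 = -4 + \left(\left(-7\right) \left(- \frac{1}{4}\right) + \left(\left(-4\right) \left(-1\right) + 4 \left(-1\right)\right) \frac{1}{4}\right) 5 = -4 + \left(\frac{7}{4} + \left(4 - 4\right) \frac{1}{4}\right) 5 = -4 + \left(\frac{7}{4} + 0 \cdot \frac{1}{4}\right) 5 = -4 + \left(\frac{7}{4} + 0\right) 5 = -4 + \frac{7}{4} \cdot 5 = -4 + \frac{35}{4} = \frac{19}{4}$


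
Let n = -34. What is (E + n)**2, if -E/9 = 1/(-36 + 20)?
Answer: 286225/256 ≈ 1118.1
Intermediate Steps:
E = 9/16 (E = -9/(-36 + 20) = -9/(-16) = -9*(-1/16) = 9/16 ≈ 0.56250)
(E + n)**2 = (9/16 - 34)**2 = (-535/16)**2 = 286225/256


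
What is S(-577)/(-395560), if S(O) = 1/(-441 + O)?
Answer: 1/402680080 ≈ 2.4834e-9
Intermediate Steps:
S(-577)/(-395560) = 1/(-441 - 577*(-395560)) = -1/395560/(-1018) = -1/1018*(-1/395560) = 1/402680080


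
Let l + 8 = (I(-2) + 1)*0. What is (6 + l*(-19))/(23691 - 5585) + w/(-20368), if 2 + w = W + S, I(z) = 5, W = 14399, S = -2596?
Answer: -105225381/184391504 ≈ -0.57066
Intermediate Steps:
l = -8 (l = -8 + (5 + 1)*0 = -8 + 6*0 = -8 + 0 = -8)
w = 11801 (w = -2 + (14399 - 2596) = -2 + 11803 = 11801)
(6 + l*(-19))/(23691 - 5585) + w/(-20368) = (6 - 8*(-19))/(23691 - 5585) + 11801/(-20368) = (6 + 152)/18106 + 11801*(-1/20368) = 158*(1/18106) - 11801/20368 = 79/9053 - 11801/20368 = -105225381/184391504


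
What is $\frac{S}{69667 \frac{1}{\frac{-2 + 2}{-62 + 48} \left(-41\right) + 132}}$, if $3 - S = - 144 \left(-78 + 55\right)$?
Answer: $- \frac{436788}{69667} \approx -6.2697$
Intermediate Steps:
$S = -3309$ ($S = 3 - - 144 \left(-78 + 55\right) = 3 - \left(-144\right) \left(-23\right) = 3 - 3312 = -3309$)
$\frac{S}{69667 \frac{1}{\frac{-2 + 2}{-62 + 48} \left(-41\right) + 132}} = - \frac{3309}{69667 \frac{1}{\frac{-2 + 2}{-62 + 48} \left(-41\right) + 132}} = - \frac{3309}{69667 \frac{1}{\frac{0}{-14} \left(-41\right) + 132}} = - \frac{3309}{69667 \frac{1}{0 \left(- \frac{1}{14}\right) \left(-41\right) + 132}} = - \frac{3309}{69667 \frac{1}{0 \left(-41\right) + 132}} = - \frac{3309}{69667 \frac{1}{0 + 132}} = - \frac{3309}{69667 \cdot \frac{1}{132}} = - \frac{3309}{\frac{69667}{132}} = \left(-3309\right) \frac{132}{69667} = - \frac{436788}{69667}$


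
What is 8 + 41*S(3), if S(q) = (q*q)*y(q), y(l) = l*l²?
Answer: 9971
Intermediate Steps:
y(l) = l³
S(q) = q⁵ (S(q) = (q*q)*q³ = q²*q³ = q⁵)
8 + 41*S(3) = 8 + 41*3⁵ = 8 + 41*243 = 8 + 9963 = 9971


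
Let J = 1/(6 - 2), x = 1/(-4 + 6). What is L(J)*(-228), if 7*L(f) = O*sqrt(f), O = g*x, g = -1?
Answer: 57/7 ≈ 8.1429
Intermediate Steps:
x = 1/2 ≈ 0.50000
J = 1/4 ≈ 0.25000
O = -1/2 (O = -1*1/2 = -1/2 ≈ -0.50000)
L(f) = -sqrt(f)/14 (L(f) = (-sqrt(f)/2)/7 = -sqrt(f)/14)
L(J)*(-228) = -sqrt(1/4)/14*(-228) = -1/14*1/2*(-228) = -1/28*(-228) = 57/7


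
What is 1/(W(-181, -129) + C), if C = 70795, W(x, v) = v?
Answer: 1/70666 ≈ 1.4151e-5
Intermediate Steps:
1/(W(-181, -129) + C) = 1/(-129 + 70795) = 1/70666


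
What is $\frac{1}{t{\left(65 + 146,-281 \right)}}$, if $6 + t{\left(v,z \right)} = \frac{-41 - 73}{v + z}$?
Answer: $- \frac{35}{153} \approx -0.22876$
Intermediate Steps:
$t{\left(v,z \right)} = -6 - \frac{114}{v + z}$ ($t{\left(v,z \right)} = -6 + \frac{-41 - 73}{v + z} = -6 - \frac{114}{v + z}$)
$\frac{1}{t{\left(65 + 146,-281 \right)}} = \frac{1}{6 \frac{1}{\left(65 + 146\right) - 281} \left(-19 - \left(65 + 146\right) - -281\right)} = \frac{1}{6 \frac{1}{211 - 281} \left(-19 - 211 + 281\right)} = \frac{1}{6 \frac{1}{-70} \left(-19 - 211 + 281\right)} = \frac{1}{6 \left(- \frac{1}{70}\right) 51} = \frac{1}{- \frac{153}{35}} = - \frac{35}{153}$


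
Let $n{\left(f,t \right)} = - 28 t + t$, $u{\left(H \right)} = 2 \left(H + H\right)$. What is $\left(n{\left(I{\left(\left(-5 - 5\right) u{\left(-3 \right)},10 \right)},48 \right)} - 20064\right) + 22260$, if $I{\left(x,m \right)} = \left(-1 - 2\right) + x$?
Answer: $900$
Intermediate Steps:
$u{\left(H \right)} = 4 H$ ($u{\left(H \right)} = 2 \cdot 2 H = 4 H$)
$I{\left(x,m \right)} = -3 + x$
$n{\left(f,t \right)} = - 27 t$
$\left(n{\left(I{\left(\left(-5 - 5\right) u{\left(-3 \right)},10 \right)},48 \right)} - 20064\right) + 22260 = \left(\left(-27\right) 48 - 20064\right) + 22260 = \left(-1296 - 20064\right) + 22260 = -21360 + 22260 = 900$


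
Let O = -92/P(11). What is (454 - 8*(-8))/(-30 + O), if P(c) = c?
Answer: -2849/211 ≈ -13.502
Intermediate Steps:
O = -92/11 ≈ -8.3636
(454 - 8*(-8))/(-30 + O) = (454 - 8*(-8))/(-30 - 92/11) = (454 + 64)/(-422/11) = 518*(-11/422) = -2849/211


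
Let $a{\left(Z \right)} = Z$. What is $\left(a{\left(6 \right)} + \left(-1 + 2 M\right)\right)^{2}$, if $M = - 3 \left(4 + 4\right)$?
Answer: $1849$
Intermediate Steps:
$M = -24$ ($M = \left(-3\right) 8 = -24$)
$\left(a{\left(6 \right)} + \left(-1 + 2 M\right)\right)^{2} = \left(6 + \left(-1 + 2 \left(-24\right)\right)\right)^{2} = \left(6 - 49\right)^{2} = \left(-43\right)^{2} = 1849$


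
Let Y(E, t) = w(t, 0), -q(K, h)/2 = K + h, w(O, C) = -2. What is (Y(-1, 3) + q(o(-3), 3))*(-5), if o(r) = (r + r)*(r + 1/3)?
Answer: 200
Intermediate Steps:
o(r) = 2*r*(⅓ + r) (o(r) = (2*r)*(r + ⅓) = (2*r)*(⅓ + r) = 2*r*(⅓ + r))
q(K, h) = -2*K - 2*h (q(K, h) = -2*(K + h) = -2*K - 2*h)
Y(E, t) = -2
(Y(-1, 3) + q(o(-3), 3))*(-5) = (-2 + (-4*(-3)*(1 + 3*(-3))/3 - 2*3))*(-5) = (-2 + (-4*(-3)*(1 - 9)/3 - 6))*(-5) = (-2 + (-4*(-3)*(-8)/3 - 6))*(-5) = (-2 + (-2*16 - 6))*(-5) = (-2 + (-32 - 6))*(-5) = (-2 - 38)*(-5) = -40*(-5) = 200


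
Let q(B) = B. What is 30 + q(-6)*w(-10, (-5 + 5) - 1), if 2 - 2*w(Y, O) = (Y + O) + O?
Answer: -12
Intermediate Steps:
w(Y, O) = 1 - O - Y/2 (w(Y, O) = 1 - ((Y + O) + O)/2 = 1 - ((O + Y) + O)/2 = 1 - (Y + 2*O)/2 = 1 + (-O - Y/2) = 1 - O - Y/2)
30 + q(-6)*w(-10, (-5 + 5) - 1) = 30 - 6*(1 - ((-5 + 5) - 1) - ½*(-10)) = 30 - 6*(1 - (0 - 1) + 5) = 30 - 6*(1 - 1*(-1) + 5) = 30 - 6*(1 + 1 + 5) = 30 - 6*7 = 30 - 42 = -12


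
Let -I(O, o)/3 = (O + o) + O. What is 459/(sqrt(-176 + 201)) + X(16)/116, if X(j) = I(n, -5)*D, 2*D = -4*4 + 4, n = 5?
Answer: 26847/290 ≈ 92.576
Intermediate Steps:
I(O, o) = -6*O - 3*o (I(O, o) = -3*((O + o) + O) = -3*(o + 2*O) = -6*O - 3*o)
D = -6 (D = (-4*4 + 4)/2 = (-16 + 4)/2 = (1/2)*(-12) = -6)
X(j) = 90 (X(j) = (-6*5 - 3*(-5))*(-6) = (-30 + 15)*(-6) = -15*(-6) = 90)
459/(sqrt(-176 + 201)) + X(16)/116 = 459/(sqrt(-176 + 201)) + 90/116 = 459/(sqrt(25)) + 90*(1/116) = 459/5 + 45/58 = 26847/290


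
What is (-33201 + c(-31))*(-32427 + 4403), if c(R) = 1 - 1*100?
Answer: 933199200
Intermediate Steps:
c(R) = -99 (c(R) = 1 - 100 = -99)
(-33201 + c(-31))*(-32427 + 4403) = (-33201 - 99)*(-32427 + 4403) = -33300*(-28024) = 933199200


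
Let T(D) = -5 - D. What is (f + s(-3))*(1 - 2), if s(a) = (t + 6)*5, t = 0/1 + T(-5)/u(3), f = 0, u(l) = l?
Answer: -30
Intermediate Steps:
t = 0 (t = 0/1 + (-5 - 1*(-5))/3 = 0*1 + (-5 + 5)*(⅓) = 0 + 0*(⅓) = 0 + 0 = 0)
s(a) = 30 (s(a) = (0 + 6)*5 = 6*5 = 30)
(f + s(-3))*(1 - 2) = (0 + 30)*(1 - 2) = 30*(-1) = -30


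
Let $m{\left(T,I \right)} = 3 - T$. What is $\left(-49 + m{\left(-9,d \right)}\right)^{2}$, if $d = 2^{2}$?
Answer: $1369$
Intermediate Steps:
$d = 4$
$\left(-49 + m{\left(-9,d \right)}\right)^{2} = \left(-49 + \left(3 - -9\right)\right)^{2} = \left(-49 + \left(3 + 9\right)\right)^{2} = \left(-49 + 12\right)^{2} = \left(-37\right)^{2} = 1369$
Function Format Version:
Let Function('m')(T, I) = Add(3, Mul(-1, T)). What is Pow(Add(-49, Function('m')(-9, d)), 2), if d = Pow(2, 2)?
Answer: 1369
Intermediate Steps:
d = 4
Pow(Add(-49, Function('m')(-9, d)), 2) = Pow(Add(-49, Add(3, Mul(-1, -9))), 2) = Pow(Add(-49, Add(3, 9)), 2) = Pow(Add(-49, 12), 2) = Pow(-37, 2) = 1369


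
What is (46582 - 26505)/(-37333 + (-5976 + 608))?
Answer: -20077/42701 ≈ -0.47018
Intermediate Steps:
(46582 - 26505)/(-37333 + (-5976 + 608)) = 20077/(-37333 - 5368) = 20077/(-42701) = 20077*(-1/42701) = -20077/42701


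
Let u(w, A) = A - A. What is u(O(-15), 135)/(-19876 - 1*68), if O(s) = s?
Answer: 0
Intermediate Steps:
u(w, A) = 0
u(O(-15), 135)/(-19876 - 1*68) = 0/(-19876 - 1*68) = 0/(-19876 - 68) = 0/(-19944) = 0*(-1/19944) = 0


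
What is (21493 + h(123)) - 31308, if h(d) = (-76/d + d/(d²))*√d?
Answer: -9815 - 25*√123/41 ≈ -9821.8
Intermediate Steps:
h(d) = -75/√d (h(d) = (-76/d + d/d²)*√d = (-76/d + 1/d)*√d = (-75/d)*√d = -75/√d)
(21493 + h(123)) - 31308 = (21493 - 25*√123/41) - 31308 = -9815 - 25*√123/41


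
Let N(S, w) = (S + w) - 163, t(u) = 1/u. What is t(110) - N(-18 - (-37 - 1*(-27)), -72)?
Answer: 26731/110 ≈ 243.01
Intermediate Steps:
N(S, w) = -163 + S + w
t(110) - N(-18 - (-37 - 1*(-27)), -72) = 1/110 - (-163 + (-18 - (-37 - 1*(-27))) - 72) = 1/110 - (-163 + (-18 - (-37 + 27)) - 72) = 1/110 - (-163 + (-18 - 1*(-10)) - 72) = 1/110 - (-163 + (-18 + 10) - 72) = 1/110 - (-163 - 8 - 72) = 1/110 - 1*(-243) = 1/110 + 243 = 26731/110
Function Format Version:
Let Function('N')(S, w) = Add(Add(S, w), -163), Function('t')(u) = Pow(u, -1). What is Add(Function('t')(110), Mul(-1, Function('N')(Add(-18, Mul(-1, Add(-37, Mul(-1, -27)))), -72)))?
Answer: Rational(26731, 110) ≈ 243.01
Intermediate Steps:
Function('N')(S, w) = Add(-163, S, w)
Add(Function('t')(110), Mul(-1, Function('N')(Add(-18, Mul(-1, Add(-37, Mul(-1, -27)))), -72))) = Add(Pow(110, -1), Mul(-1, Add(-163, Add(-18, Mul(-1, Add(-37, Mul(-1, -27)))), -72))) = Add(Rational(1, 110), Mul(-1, Add(-163, Add(-18, Mul(-1, Add(-37, 27))), -72))) = Add(Rational(1, 110), Mul(-1, Add(-163, Add(-18, Mul(-1, -10)), -72))) = Add(Rational(1, 110), Mul(-1, Add(-163, Add(-18, 10), -72))) = Add(Rational(1, 110), Mul(-1, Add(-163, -8, -72))) = Add(Rational(1, 110), Mul(-1, -243)) = Add(Rational(1, 110), 243) = Rational(26731, 110)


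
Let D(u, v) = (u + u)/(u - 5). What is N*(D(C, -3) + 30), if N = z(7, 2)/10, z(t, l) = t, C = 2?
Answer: 301/15 ≈ 20.067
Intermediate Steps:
D(u, v) = 2*u/(-5 + u) (D(u, v) = (2*u)/(-5 + u) = 2*u/(-5 + u))
N = 7/10 ≈ 0.70000
N*(D(C, -3) + 30) = 7*(2*2/(-5 + 2) + 30)/10 = 7*(2*2/(-3) + 30)/10 = 7*(2*2*(-1/3) + 30)/10 = 7*(-4/3 + 30)/10 = (7/10)*(86/3) = 301/15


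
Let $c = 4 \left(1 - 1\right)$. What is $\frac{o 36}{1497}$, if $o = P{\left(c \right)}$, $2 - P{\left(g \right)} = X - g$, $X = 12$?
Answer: $- \frac{120}{499} \approx -0.24048$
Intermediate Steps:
$c = 0$ ($c = 4 \cdot 0 = 0$)
$P{\left(g \right)} = -10 + g$ ($P{\left(g \right)} = 2 - \left(12 - g\right) = 2 + \left(-12 + g\right) = -10 + g$)
$o = -10$ ($o = -10 + 0 = -10$)
$\frac{o 36}{1497} = \frac{\left(-10\right) 36}{1497} = \left(-360\right) \frac{1}{1497} = - \frac{120}{499}$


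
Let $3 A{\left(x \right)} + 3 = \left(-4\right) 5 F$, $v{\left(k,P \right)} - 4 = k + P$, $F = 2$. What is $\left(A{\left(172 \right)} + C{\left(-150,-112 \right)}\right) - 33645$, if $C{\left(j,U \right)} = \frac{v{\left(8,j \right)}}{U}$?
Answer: $- \frac{5654561}{168} \approx -33658.0$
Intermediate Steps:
$v{\left(k,P \right)} = 4 + P + k$ ($v{\left(k,P \right)} = 4 + \left(k + P\right) = 4 + \left(P + k\right) = 4 + P + k$)
$C{\left(j,U \right)} = \frac{12 + j}{U}$ ($C{\left(j,U \right)} = \frac{4 + j + 8}{U} = \frac{12 + j}{U}$)
$A{\left(x \right)} = - \frac{43}{3}$ ($A{\left(x \right)} = -1 + \frac{\left(-4\right) 5 \cdot 2}{3} = -1 + \frac{\left(-20\right) 2}{3} = -1 + \frac{1}{3} \left(-40\right) = -1 - \frac{40}{3} = - \frac{43}{3}$)
$\left(A{\left(172 \right)} + C{\left(-150,-112 \right)}\right) - 33645 = \left(- \frac{43}{3} + \frac{12 - 150}{-112}\right) - 33645 = \left(- \frac{43}{3} - - \frac{69}{56}\right) - 33645 = \left(- \frac{43}{3} + \frac{69}{56}\right) - 33645 = - \frac{2201}{168} - 33645 = - \frac{5654561}{168}$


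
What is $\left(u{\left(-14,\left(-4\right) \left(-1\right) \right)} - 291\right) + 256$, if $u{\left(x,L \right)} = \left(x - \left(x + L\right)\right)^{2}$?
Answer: $-19$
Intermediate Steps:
$u{\left(x,L \right)} = L^{2}$ ($u{\left(x,L \right)} = \left(x - \left(L + x\right)\right)^{2} = \left(- L\right)^{2} = L^{2}$)
$\left(u{\left(-14,\left(-4\right) \left(-1\right) \right)} - 291\right) + 256 = \left(\left(\left(-4\right) \left(-1\right)\right)^{2} - 291\right) + 256 = \left(4^{2} - 291\right) + 256 = \left(16 - 291\right) + 256 = -275 + 256 = -19$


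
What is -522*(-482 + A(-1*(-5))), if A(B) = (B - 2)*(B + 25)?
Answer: 204624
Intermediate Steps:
A(B) = (-2 + B)*(25 + B)
-522*(-482 + A(-1*(-5))) = -522*(-482 + (-50 + (-1*(-5))**2 + 23*(-1*(-5)))) = -522*(-482 + (-50 + 5**2 + 23*5)) = -522*(-482 + (-50 + 25 + 115)) = -522*(-482 + 90) = -522*(-392) = 204624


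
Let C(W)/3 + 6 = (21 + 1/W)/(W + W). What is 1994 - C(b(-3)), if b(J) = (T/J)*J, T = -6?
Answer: 48413/24 ≈ 2017.2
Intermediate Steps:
b(J) = -6 (b(J) = (-6/J)*J = -6)
C(W) = -18 + 3*(21 + 1/W)/(2*W) (C(W) = -18 + 3*((21 + 1/W)/(W + W)) = -18 + 3*((21 + 1/W)/((2*W))) = -18 + 3*((21 + 1/W)*(1/(2*W))) = -18 + 3*((21 + 1/W)/(2*W)) = -18 + 3*(21 + 1/W)/(2*W))
1994 - C(b(-3)) = 1994 - (-18 + (3/2)/(-6)**2 + (63/2)/(-6)) = 1994 - (-18 + (3/2)*(1/36) + (63/2)*(-1/6)) = 1994 - (-18 + 1/24 - 21/4) = 1994 - 1*(-557/24) = 1994 + 557/24 = 48413/24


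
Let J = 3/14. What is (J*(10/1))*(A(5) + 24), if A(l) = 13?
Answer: 555/7 ≈ 79.286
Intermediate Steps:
J = 3/14 (J = 3*(1/14) = 3/14 ≈ 0.21429)
(J*(10/1))*(A(5) + 24) = (3*(10/1)/14)*(13 + 24) = (3*(10*1)/14)*37 = ((3/14)*10)*37 = (15/7)*37 = 555/7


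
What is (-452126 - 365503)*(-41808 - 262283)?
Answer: 248633620239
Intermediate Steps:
(-452126 - 365503)*(-41808 - 262283) = -817629*(-304091) = 248633620239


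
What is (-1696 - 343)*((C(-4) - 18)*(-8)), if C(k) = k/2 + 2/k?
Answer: -334396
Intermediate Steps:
C(k) = k/2 + 2/k (C(k) = k*(1/2) + 2/k = k/2 + 2/k)
(-1696 - 343)*((C(-4) - 18)*(-8)) = (-1696 - 343)*((((1/2)*(-4) + 2/(-4)) - 18)*(-8)) = -2039*((-2 + 2*(-1/4)) - 18)*(-8) = -2039*((-2 - 1/2) - 18)*(-8) = -2039*(-5/2 - 18)*(-8) = -(-83599)*(-8)/2 = -2039*164 = -334396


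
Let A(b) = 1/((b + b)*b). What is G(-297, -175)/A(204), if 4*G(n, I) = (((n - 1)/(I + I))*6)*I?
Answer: -18602352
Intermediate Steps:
A(b) = 1/(2*b²) (A(b) = 1/(((2*b))*b) = (1/(2*b))/b = 1/(2*b²))
G(n, I) = -¾ + 3*n/4 (G(n, I) = ((((n - 1)/(I + I))*6)*I)/4 = ((((-1 + n)/((2*I)))*6)*I)/4 = ((((-1 + n)*(1/(2*I)))*6)*I)/4 = ((((-1 + n)/(2*I))*6)*I)/4 = ((3*(-1 + n)/I)*I)/4 = (-3 + 3*n)/4 = -¾ + 3*n/4)
G(-297, -175)/A(204) = (-¾ + (¾)*(-297))/(((½)/204²)) = (-¾ - 891/4)/(((½)*(1/41616))) = -447/(2*1/83232) = -447/2*83232 = -18602352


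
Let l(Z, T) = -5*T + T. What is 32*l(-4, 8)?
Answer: -1024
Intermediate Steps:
l(Z, T) = -4*T
32*l(-4, 8) = 32*(-4*8) = 32*(-32) = -1024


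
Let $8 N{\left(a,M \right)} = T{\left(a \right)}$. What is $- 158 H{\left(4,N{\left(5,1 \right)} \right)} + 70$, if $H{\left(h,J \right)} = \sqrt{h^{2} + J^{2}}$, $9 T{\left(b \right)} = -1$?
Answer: $70 - \frac{79 \sqrt{82945}}{36} \approx -562.0$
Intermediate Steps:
$T{\left(b \right)} = - \frac{1}{9}$ ($T{\left(b \right)} = \frac{1}{9} \left(-1\right) = - \frac{1}{9}$)
$N{\left(a,M \right)} = - \frac{1}{72}$ ($N{\left(a,M \right)} = \frac{1}{8} \left(- \frac{1}{9}\right) = - \frac{1}{72}$)
$H{\left(h,J \right)} = \sqrt{J^{2} + h^{2}}$
$- 158 H{\left(4,N{\left(5,1 \right)} \right)} + 70 = - 158 \sqrt{\left(- \frac{1}{72}\right)^{2} + 4^{2}} + 70 = - 158 \sqrt{\frac{1}{5184} + 16} + 70 = - 158 \sqrt{\frac{82945}{5184}} + 70 = - 158 \frac{\sqrt{82945}}{72} + 70 = - \frac{79 \sqrt{82945}}{36} + 70 = 70 - \frac{79 \sqrt{82945}}{36}$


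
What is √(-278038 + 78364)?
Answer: 3*I*√22186 ≈ 446.85*I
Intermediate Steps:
√(-278038 + 78364) = √(-199674) = 3*I*√22186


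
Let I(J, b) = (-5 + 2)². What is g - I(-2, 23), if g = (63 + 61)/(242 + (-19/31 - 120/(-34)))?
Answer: -1096291/129071 ≈ -8.4937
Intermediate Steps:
I(J, b) = 9 (I(J, b) = (-3)² = 9)
g = 65348/129071 (g = 124/(242 + (-19*1/31 - 120*(-1/34))) = 124/(242 + (-19/31 + 60/17)) = 124/(242 + 1537/527) = 124/(129071/527) = 124*(527/129071) = 65348/129071 ≈ 0.50630)
g - I(-2, 23) = 65348/129071 - 1*9 = 65348/129071 - 9 = -1096291/129071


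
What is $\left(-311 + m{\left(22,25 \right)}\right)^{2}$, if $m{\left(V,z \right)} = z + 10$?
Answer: $76176$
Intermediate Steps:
$m{\left(V,z \right)} = 10 + z$
$\left(-311 + m{\left(22,25 \right)}\right)^{2} = \left(-311 + \left(10 + 25\right)\right)^{2} = \left(-311 + 35\right)^{2} = \left(-276\right)^{2} = 76176$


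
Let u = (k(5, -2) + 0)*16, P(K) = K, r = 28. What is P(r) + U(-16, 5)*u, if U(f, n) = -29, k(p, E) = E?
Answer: 956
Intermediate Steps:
u = -32 (u = (-2 + 0)*16 = -2*16 = -32)
P(r) + U(-16, 5)*u = 28 - 29*(-32) = 28 + 928 = 956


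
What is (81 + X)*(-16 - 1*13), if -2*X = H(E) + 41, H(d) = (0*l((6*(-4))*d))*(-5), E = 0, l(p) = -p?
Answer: -3509/2 ≈ -1754.5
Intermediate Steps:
H(d) = 0 (H(d) = (0*(-6*(-4)*d))*(-5) = (0*(-(-24)*d))*(-5) = (0*(24*d))*(-5) = 0*(-5) = 0)
X = -41/2 (X = -(0 + 41)/2 = -½*41 = -41/2 ≈ -20.500)
(81 + X)*(-16 - 1*13) = (81 - 41/2)*(-16 - 1*13) = 121*(-16 - 13)/2 = (121/2)*(-29) = -3509/2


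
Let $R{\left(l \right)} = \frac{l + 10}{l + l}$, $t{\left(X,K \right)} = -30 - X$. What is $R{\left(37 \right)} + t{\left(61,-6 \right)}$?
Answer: $- \frac{6687}{74} \approx -90.365$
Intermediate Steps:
$R{\left(l \right)} = \frac{10 + l}{2 l}$
$R{\left(37 \right)} + t{\left(61,-6 \right)} = \frac{10 + 37}{2 \cdot 37} - 91 = \frac{1}{2} \cdot \frac{1}{37} \cdot 47 - 91 = \frac{47}{74} - 91 = - \frac{6687}{74}$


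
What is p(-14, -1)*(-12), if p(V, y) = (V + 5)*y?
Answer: -108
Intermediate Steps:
p(V, y) = y*(5 + V) (p(V, y) = (5 + V)*y = y*(5 + V))
p(-14, -1)*(-12) = -(5 - 14)*(-12) = -1*(-9)*(-12) = 9*(-12) = -108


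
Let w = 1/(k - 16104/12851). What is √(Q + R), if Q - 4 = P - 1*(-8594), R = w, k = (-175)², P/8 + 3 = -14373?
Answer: I*√16480597117660407663689/393545771 ≈ 326.21*I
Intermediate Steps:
P = -115008 (P = -24 + 8*(-14373) = -24 - 114984 = -115008)
k = 30625
w = 12851/393545771 (w = 1/(30625 - 16104/12851) = 1/(393545771/12851) = 12851/393545771 ≈ 3.2654e-5)
R = 12851/393545771 ≈ 3.2654e-5
Q = -106410 (Q = 4 + (-115008 - 1*(-8594)) = 4 + (-115008 + 8594) = 4 - 106414 = -106410)
√(Q + R) = √(-106410 + 12851/393545771) = √(-41877205479259/393545771) = I*√16480597117660407663689/393545771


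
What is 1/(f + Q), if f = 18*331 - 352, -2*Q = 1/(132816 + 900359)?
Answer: 2066350/11583958099 ≈ 0.00017838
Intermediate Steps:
Q = -1/2066350 (Q = -1/(2*(132816 + 900359)) = -1/2/1033175 = -1/2*1/1033175 = -1/2066350 ≈ -4.8394e-7)
f = 5606 (f = 5958 - 352 = 5606)
1/(f + Q) = 1/(5606 - 1/2066350) = 1/(11583958099/2066350) = 2066350/11583958099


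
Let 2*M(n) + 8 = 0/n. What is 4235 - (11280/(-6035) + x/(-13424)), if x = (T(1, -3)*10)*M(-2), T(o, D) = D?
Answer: 8581143983/2025346 ≈ 4236.9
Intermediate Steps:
M(n) = -4 (M(n) = -4 + (0/n)/2 = -4 + (1/2)*0 = -4 + 0 = -4)
x = 120 (x = -3*10*(-4) = -30*(-4) = 120)
4235 - (11280/(-6035) + x/(-13424)) = 4235 - (11280/(-6035) + 120/(-13424)) = 4235 - (11280*(-1/6035) + 120*(-1/13424)) = 4235 - (-2256/1207 - 15/1678) = 4235 - 1*(-3803673/2025346) = 4235 + 3803673/2025346 = 8581143983/2025346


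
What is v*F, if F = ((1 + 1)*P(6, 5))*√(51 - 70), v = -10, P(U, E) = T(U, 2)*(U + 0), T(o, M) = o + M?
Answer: -960*I*√19 ≈ -4184.5*I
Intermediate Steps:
T(o, M) = M + o
P(U, E) = U*(2 + U) (P(U, E) = (2 + U)*(U + 0) = (2 + U)*U = U*(2 + U))
F = 96*I*√19 (F = ((1 + 1)*(6*(2 + 6)))*√(51 - 70) = (2*(6*8))*√(-19) = (2*48)*(I*√19) = 96*(I*√19) = 96*I*√19 ≈ 418.45*I)
v*F = -960*I*√19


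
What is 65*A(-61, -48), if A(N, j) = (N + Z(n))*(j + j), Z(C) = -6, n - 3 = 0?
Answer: 418080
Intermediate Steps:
n = 3 (n = 3 + 0 = 3)
A(N, j) = 2*j*(-6 + N) (A(N, j) = (N - 6)*(j + j) = (-6 + N)*(2*j) = 2*j*(-6 + N))
65*A(-61, -48) = 65*(2*(-48)*(-6 - 61)) = 65*(2*(-48)*(-67)) = 65*6432 = 418080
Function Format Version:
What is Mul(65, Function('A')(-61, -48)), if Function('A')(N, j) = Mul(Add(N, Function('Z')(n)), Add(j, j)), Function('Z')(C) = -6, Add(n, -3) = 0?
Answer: 418080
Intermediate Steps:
n = 3 (n = Add(3, 0) = 3)
Function('A')(N, j) = Mul(2, j, Add(-6, N)) (Function('A')(N, j) = Mul(Add(N, -6), Add(j, j)) = Mul(Add(-6, N), Mul(2, j)) = Mul(2, j, Add(-6, N)))
Mul(65, Function('A')(-61, -48)) = Mul(65, Mul(2, -48, Add(-6, -61))) = Mul(65, Mul(2, -48, -67)) = Mul(65, 6432) = 418080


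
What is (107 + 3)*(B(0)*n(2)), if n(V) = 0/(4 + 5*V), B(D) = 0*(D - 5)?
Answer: 0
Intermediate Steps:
B(D) = 0 (B(D) = 0*(-5 + D) = 0)
n(V) = 0
(107 + 3)*(B(0)*n(2)) = (107 + 3)*(0*0) = 110*0 = 0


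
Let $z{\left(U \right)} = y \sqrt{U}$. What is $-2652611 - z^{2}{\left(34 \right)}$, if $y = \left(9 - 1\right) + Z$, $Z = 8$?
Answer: $-2661315$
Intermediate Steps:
$y = 16$ ($y = \left(9 - 1\right) + 8 = 8 + 8 = 16$)
$z{\left(U \right)} = 16 \sqrt{U}$
$-2652611 - z^{2}{\left(34 \right)} = -2652611 - \left(16 \sqrt{34}\right)^{2} = -2652611 - 8704 = -2661315$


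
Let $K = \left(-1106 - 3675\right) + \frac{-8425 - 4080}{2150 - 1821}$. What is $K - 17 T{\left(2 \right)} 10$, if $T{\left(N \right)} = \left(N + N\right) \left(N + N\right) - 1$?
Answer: $- \frac{2424404}{329} \approx -7369.0$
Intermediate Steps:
$K = - \frac{1585454}{329}$ ($K = -4781 - \frac{12505}{329} = - \frac{1585454}{329} \approx -4819.0$)
$T{\left(N \right)} = -1 + 4 N^{2}$ ($T{\left(N \right)} = 2 N 2 N - 1 = 4 N^{2} - 1 = -1 + 4 N^{2}$)
$K - 17 T{\left(2 \right)} 10 = - \frac{1585454}{329} - 17 \left(-1 + 4 \cdot 2^{2}\right) 10 = - \frac{1585454}{329} - 17 \left(-1 + 4 \cdot 4\right) 10 = - \frac{1585454}{329} - 17 \left(-1 + 16\right) 10 = - \frac{1585454}{329} - 17 \cdot 15 \cdot 10 = - \frac{1585454}{329} - 255 \cdot 10 = - \frac{1585454}{329} - 2550 = - \frac{2424404}{329}$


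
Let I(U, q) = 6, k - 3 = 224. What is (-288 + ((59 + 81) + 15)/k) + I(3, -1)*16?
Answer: -43429/227 ≈ -191.32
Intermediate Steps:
k = 227 (k = 3 + 224 = 227)
(-288 + ((59 + 81) + 15)/k) + I(3, -1)*16 = (-288 + ((59 + 81) + 15)/227) + 6*16 = (-288 + (140 + 15)*(1/227)) + 96 = (-288 + 155*(1/227)) + 96 = (-288 + 155/227) + 96 = -65221/227 + 96 = -43429/227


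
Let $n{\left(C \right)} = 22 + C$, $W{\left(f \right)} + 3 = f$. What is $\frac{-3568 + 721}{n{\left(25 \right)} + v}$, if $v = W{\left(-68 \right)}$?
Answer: $\frac{949}{8} \approx 118.63$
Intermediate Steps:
$W{\left(f \right)} = -3 + f$
$v = -71$ ($v = -3 - 68 = -71$)
$\frac{-3568 + 721}{n{\left(25 \right)} + v} = \frac{-3568 + 721}{\left(22 + 25\right) - 71} = - \frac{2847}{47 - 71} = - \frac{2847}{-24} = \left(-2847\right) \left(- \frac{1}{24}\right) = \frac{949}{8}$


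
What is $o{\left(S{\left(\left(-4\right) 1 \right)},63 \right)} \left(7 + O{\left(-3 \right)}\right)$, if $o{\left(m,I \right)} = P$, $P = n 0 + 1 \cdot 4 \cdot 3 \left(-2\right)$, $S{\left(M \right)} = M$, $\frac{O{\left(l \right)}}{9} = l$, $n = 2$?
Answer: $480$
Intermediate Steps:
$O{\left(l \right)} = 9 l$
$P = -24$ ($P = 2 \cdot 0 + 1 \cdot 4 \cdot 3 \left(-2\right) = 0 + 1 \cdot 12 \left(-2\right) = 0 + 12 \left(-2\right) = 0 - 24 = -24$)
$o{\left(m,I \right)} = -24$
$o{\left(S{\left(\left(-4\right) 1 \right)},63 \right)} \left(7 + O{\left(-3 \right)}\right) = - 24 \left(7 + 9 \left(-3\right)\right) = - 24 \left(7 - 27\right) = \left(-24\right) \left(-20\right) = 480$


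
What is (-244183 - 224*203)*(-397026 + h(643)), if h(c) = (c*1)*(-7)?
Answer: 116304303185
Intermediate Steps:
h(c) = -7*c (h(c) = c*(-7) = -7*c)
(-244183 - 224*203)*(-397026 + h(643)) = (-244183 - 224*203)*(-397026 - 7*643) = (-244183 - 45472)*(-397026 - 4501) = -289655*(-401527) = 116304303185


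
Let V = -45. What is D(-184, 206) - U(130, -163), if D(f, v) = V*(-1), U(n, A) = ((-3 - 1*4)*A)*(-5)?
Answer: 5750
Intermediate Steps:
U(n, A) = 35*A (U(n, A) = ((-3 - 4)*A)*(-5) = -7*A*(-5) = 35*A)
D(f, v) = 45 (D(f, v) = -45*(-1) = 45)
D(-184, 206) - U(130, -163) = 45 - 35*(-163) = 45 - 1*(-5705) = 45 + 5705 = 5750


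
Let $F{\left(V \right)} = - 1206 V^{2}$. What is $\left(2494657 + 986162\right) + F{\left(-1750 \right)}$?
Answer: $-3689894181$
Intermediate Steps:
$\left(2494657 + 986162\right) + F{\left(-1750 \right)} = \left(2494657 + 986162\right) - 1206 \left(-1750\right)^{2} = 3480819 - 3693375000 = -3689894181$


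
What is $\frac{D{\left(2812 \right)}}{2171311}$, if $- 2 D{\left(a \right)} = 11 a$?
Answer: $- \frac{15466}{2171311} \approx -0.0071229$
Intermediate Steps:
$D{\left(a \right)} = - \frac{11 a}{2}$
$\frac{D{\left(2812 \right)}}{2171311} = \frac{\left(- \frac{11}{2}\right) 2812}{2171311} = \left(-15466\right) \frac{1}{2171311} = - \frac{15466}{2171311}$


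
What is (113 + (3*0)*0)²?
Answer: 12769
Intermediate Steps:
(113 + (3*0)*0)² = (113 + 0*0)² = (113 + 0)² = 113² = 12769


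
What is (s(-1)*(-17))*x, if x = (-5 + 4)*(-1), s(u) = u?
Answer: 17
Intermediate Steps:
x = 1 (x = -1*(-1) = 1)
(s(-1)*(-17))*x = -1*(-17)*1 = 17*1 = 17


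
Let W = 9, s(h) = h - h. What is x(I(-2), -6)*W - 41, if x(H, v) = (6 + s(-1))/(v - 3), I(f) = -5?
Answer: -47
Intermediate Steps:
s(h) = 0
x(H, v) = 6/(-3 + v) (x(H, v) = (6 + 0)/(v - 3) = 6/(-3 + v))
x(I(-2), -6)*W - 41 = (6/(-3 - 6))*9 - 41 = (6/(-9))*9 - 41 = (6*(-⅑))*9 - 41 = -⅔*9 - 41 = -6 - 41 = -47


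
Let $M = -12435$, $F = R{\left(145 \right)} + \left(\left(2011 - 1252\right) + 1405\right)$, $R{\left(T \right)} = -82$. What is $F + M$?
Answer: $-10353$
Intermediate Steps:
$F = 2082$ ($F = -82 + \left(\left(2011 - 1252\right) + 1405\right) = -82 + \left(759 + 1405\right) = -82 + 2164 = 2082$)
$F + M = 2082 - 12435 = -10353$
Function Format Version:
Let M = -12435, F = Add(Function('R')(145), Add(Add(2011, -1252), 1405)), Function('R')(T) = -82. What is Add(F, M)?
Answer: -10353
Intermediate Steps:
F = 2082 (F = Add(-82, Add(Add(2011, -1252), 1405)) = Add(-82, Add(759, 1405)) = Add(-82, 2164) = 2082)
Add(F, M) = Add(2082, -12435) = -10353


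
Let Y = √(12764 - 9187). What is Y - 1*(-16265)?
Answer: 16265 + 7*√73 ≈ 16325.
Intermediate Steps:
Y = 7*√73 (Y = √3577 = 7*√73 ≈ 59.808)
Y - 1*(-16265) = 7*√73 - 1*(-16265) = 7*√73 + 16265 = 16265 + 7*√73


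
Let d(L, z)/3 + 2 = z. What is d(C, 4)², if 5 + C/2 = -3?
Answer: 36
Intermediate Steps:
C = -16 (C = -10 + 2*(-3) = -10 - 6 = -16)
d(L, z) = -6 + 3*z
d(C, 4)² = (-6 + 3*4)² = (-6 + 12)² = 6² = 36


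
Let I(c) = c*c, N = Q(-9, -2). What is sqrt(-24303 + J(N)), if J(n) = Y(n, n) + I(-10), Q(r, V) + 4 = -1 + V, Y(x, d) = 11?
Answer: 24*I*sqrt(42) ≈ 155.54*I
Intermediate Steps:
Q(r, V) = -5 + V (Q(r, V) = -4 + (-1 + V) = -5 + V)
N = -7 (N = -5 - 2 = -7)
I(c) = c**2
J(n) = 111 (J(n) = 11 + (-10)**2 = 11 + 100 = 111)
sqrt(-24303 + J(N)) = sqrt(-24303 + 111) = sqrt(-24192) = 24*I*sqrt(42)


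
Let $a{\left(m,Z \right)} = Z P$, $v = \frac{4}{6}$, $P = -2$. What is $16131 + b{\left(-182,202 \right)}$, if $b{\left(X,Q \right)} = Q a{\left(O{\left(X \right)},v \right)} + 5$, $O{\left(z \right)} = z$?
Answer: $\frac{47600}{3} \approx 15867.0$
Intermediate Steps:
$v = \frac{2}{3}$ ($v = 4 \cdot \frac{1}{6} = \frac{2}{3} \approx 0.66667$)
$a{\left(m,Z \right)} = - 2 Z$ ($a{\left(m,Z \right)} = Z \left(-2\right) = - 2 Z$)
$b{\left(X,Q \right)} = 5 - \frac{4 Q}{3}$ ($b{\left(X,Q \right)} = Q \left(\left(-2\right) \frac{2}{3}\right) + 5 = Q \left(- \frac{4}{3}\right) + 5 = - \frac{4 Q}{3} + 5 = 5 - \frac{4 Q}{3}$)
$16131 + b{\left(-182,202 \right)} = 16131 + \left(5 - \frac{808}{3}\right) = 16131 - \frac{793}{3} = \frac{47600}{3}$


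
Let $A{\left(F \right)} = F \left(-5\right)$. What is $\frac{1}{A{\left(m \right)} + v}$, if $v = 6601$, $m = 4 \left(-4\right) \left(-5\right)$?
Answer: $\frac{1}{6201} \approx 0.00016126$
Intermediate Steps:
$m = 80$ ($m = \left(-16\right) \left(-5\right) = 80$)
$A{\left(F \right)} = - 5 F$
$\frac{1}{A{\left(m \right)} + v} = \frac{1}{\left(-5\right) 80 + 6601} = \frac{1}{-400 + 6601} = \frac{1}{6201}$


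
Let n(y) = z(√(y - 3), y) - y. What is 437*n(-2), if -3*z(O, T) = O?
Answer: 874 - 437*I*√5/3 ≈ 874.0 - 325.72*I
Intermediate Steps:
z(O, T) = -O/3
n(y) = -y - √(-3 + y)/3 (n(y) = -√(y - 3)/3 - y = -√(-3 + y)/3 - y = -y - √(-3 + y)/3)
437*n(-2) = 437*(-1*(-2) - √(-3 - 2)/3) = 437*(2 - I*√5/3) = 874 - 437*I*√5/3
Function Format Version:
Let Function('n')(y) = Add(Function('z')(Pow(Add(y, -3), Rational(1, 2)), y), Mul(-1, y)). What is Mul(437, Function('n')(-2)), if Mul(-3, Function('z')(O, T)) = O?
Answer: Add(874, Mul(Rational(-437, 3), I, Pow(5, Rational(1, 2)))) ≈ Add(874.00, Mul(-325.72, I))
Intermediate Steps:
Function('z')(O, T) = Mul(Rational(-1, 3), O)
Function('n')(y) = Add(Mul(-1, y), Mul(Rational(-1, 3), Pow(Add(-3, y), Rational(1, 2)))) (Function('n')(y) = Add(Mul(Rational(-1, 3), Pow(Add(y, -3), Rational(1, 2))), Mul(-1, y)) = Add(Mul(Rational(-1, 3), Pow(Add(-3, y), Rational(1, 2))), Mul(-1, y)) = Add(Mul(-1, y), Mul(Rational(-1, 3), Pow(Add(-3, y), Rational(1, 2)))))
Mul(437, Function('n')(-2)) = Mul(437, Add(Mul(-1, -2), Mul(Rational(-1, 3), Pow(Add(-3, -2), Rational(1, 2))))) = Mul(437, Add(2, Mul(Rational(-1, 3), Pow(-5, Rational(1, 2))))) = Mul(437, Add(2, Mul(Rational(-1, 3), Mul(I, Pow(5, Rational(1, 2)))))) = Mul(437, Add(2, Mul(Rational(-1, 3), I, Pow(5, Rational(1, 2))))) = Add(874, Mul(Rational(-437, 3), I, Pow(5, Rational(1, 2))))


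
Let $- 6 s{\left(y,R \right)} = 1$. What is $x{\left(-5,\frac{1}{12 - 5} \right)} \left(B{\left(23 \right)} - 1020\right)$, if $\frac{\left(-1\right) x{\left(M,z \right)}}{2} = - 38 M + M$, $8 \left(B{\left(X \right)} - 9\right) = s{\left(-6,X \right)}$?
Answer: $\frac{8977865}{24} \approx 3.7408 \cdot 10^{5}$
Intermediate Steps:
$s{\left(y,R \right)} = - \frac{1}{6}$ ($s{\left(y,R \right)} = \left(- \frac{1}{6}\right) 1 = - \frac{1}{6}$)
$B{\left(X \right)} = \frac{431}{48}$ ($B{\left(X \right)} = 9 + \frac{1}{8} \left(- \frac{1}{6}\right) = 9 - \frac{1}{48} = \frac{431}{48}$)
$x{\left(M,z \right)} = 74 M$ ($x{\left(M,z \right)} = - 2 \left(- 38 M + M\right) = - 2 \left(- 37 M\right) = 74 M$)
$x{\left(-5,\frac{1}{12 - 5} \right)} \left(B{\left(23 \right)} - 1020\right) = 74 \left(-5\right) \left(\frac{431}{48} - 1020\right) = \left(-370\right) \left(- \frac{48529}{48}\right) = \frac{8977865}{24}$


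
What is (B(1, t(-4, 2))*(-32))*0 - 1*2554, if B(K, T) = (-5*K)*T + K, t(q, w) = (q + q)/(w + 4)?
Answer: -2554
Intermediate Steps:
t(q, w) = 2*q/(4 + w) (t(q, w) = (2*q)/(4 + w) = 2*q/(4 + w))
B(K, T) = K - 5*K*T (B(K, T) = -5*K*T + K = K - 5*K*T)
(B(1, t(-4, 2))*(-32))*0 - 1*2554 = ((1*(1 - 10*(-4)/(4 + 2)))*(-32))*0 - 1*2554 = ((1*(1 - 10*(-4)/6))*(-32))*0 - 2554 = ((1*(1 - 5*(-4/3)))*(-32))*0 - 2554 = ((1*(1 + 20/3))*(-32))*0 - 2554 = ((1*(23/3))*(-32))*0 - 2554 = ((23/3)*(-32))*0 - 2554 = -736/3*0 - 2554 = 0 - 2554 = -2554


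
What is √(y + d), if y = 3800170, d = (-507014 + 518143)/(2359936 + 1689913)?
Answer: √62327640568791445691/4049849 ≈ 1949.4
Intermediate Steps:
d = 11129/4049849 ≈ 0.0027480
√(y + d) = √(3800170 + 11129/4049849) = √(15390114685459/4049849) = √62327640568791445691/4049849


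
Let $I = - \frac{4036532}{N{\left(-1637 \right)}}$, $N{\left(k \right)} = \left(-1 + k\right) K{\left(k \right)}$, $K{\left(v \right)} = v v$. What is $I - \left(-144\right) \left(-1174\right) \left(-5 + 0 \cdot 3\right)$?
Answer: $\frac{1855162061940346}{2194730811} \approx 8.4528 \cdot 10^{5}$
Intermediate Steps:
$K{\left(v \right)} = v^{2}$
$N{\left(k \right)} = k^{2} \left(-1 + k\right)$ ($N{\left(k \right)} = \left(-1 + k\right) k^{2} = k^{2} \left(-1 + k\right)$)
$I = \frac{2018266}{2194730811}$ ($I = - \frac{4036532}{\left(-1637\right)^{2} \left(-1 - 1637\right)} = - \frac{4036532}{2679769 \left(-1638\right)} = - \frac{4036532}{-4389461622} = \left(-4036532\right) \left(- \frac{1}{4389461622}\right) = \frac{2018266}{2194730811} \approx 0.0009196$)
$I - \left(-144\right) \left(-1174\right) \left(-5 + 0 \cdot 3\right) = \frac{2018266}{2194730811} - \left(-144\right) \left(-1174\right) \left(-5 + 0 \cdot 3\right) = \frac{2018266}{2194730811} - 169056 \left(-5 + 0\right) = \frac{2018266}{2194730811} - 169056 \left(-5\right) = \frac{2018266}{2194730811} - -845280 = \frac{2018266}{2194730811} + 845280 = \frac{1855162061940346}{2194730811}$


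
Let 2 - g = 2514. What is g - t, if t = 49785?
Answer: -52297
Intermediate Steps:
g = -2512 (g = 2 - 1*2514 = 2 - 2514 = -2512)
g - t = -2512 - 1*49785 = -2512 - 49785 = -52297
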